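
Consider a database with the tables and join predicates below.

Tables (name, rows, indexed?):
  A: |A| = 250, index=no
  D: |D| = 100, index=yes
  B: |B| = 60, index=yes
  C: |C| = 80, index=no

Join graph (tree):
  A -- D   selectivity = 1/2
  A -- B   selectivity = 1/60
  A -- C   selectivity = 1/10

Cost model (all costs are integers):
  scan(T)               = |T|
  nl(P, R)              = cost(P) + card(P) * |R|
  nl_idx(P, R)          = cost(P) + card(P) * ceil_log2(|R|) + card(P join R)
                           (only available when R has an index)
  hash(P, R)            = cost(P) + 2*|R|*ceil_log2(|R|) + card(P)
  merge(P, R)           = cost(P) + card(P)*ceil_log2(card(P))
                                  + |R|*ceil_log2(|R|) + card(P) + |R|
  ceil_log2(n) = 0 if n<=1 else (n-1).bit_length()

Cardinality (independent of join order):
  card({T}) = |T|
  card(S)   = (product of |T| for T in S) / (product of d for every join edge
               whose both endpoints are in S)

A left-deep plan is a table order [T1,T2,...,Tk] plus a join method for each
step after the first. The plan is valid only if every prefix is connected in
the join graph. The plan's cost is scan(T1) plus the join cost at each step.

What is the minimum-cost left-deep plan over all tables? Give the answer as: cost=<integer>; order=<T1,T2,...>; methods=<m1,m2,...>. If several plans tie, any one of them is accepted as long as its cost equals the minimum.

Selinger DP (subsets sized 1..n):
  {A}: scan cost=250, card=250
  {D}: scan cost=100, card=100
  {B}: scan cost=60, card=60
  {C}: scan cost=80, card=80
  {AD}: card=12500; try (D,hash)→1900, (A,merge)→3150, (D,merge)→3300, (A,hash)→4200, (D,nl_idx)→14500, (A,nl)→25100 …(+1); best=1900 via (D,hash)
  {AB}: card=250; try (B,hash)→1220, (B,nl_idx)→2000, (A,merge)→2730, (B,merge)→2920, (A,hash)→4120, (A,nl)→15060 …(+1); best=1220 via (B,hash)
  {AC}: card=2000; try (C,hash)→1620, (A,merge)→2970, (C,merge)→3140, (A,hash)→4160, (A,nl)→20080, (C,nl)→20250; best=1620 via (C,hash)
  {ABD}: card=12500; try (D,hash)→2870, (D,merge)→4270, (B,hash)→15120, (D,nl_idx)→15470, (D,nl)→26220, (B,nl_idx)→89400 …(+2); best=2870 via (D,hash)
  {ACD}: card=100000; try (D,hash)→5020, (C,hash)→15520, (D,merge)→26420, (D,nl_idx)→115620, (C,merge)→190040, (D,nl)→201620 …(+1); best=5020 via (D,hash)
  {ABC}: card=2000; try (C,hash)→2590, (C,merge)→4110, (B,hash)→4340, (B,nl_idx)→15620, (C,nl)→21220, (B,merge)→26040 …(+1); best=2590 via (C,hash)
  {ABCD}: card=100000; try (D,hash)→5990, (C,hash)→16490, (D,merge)→27390, (B,hash)→105740, (D,nl_idx)→116590, (C,merge)→191010 …(+5); best=5990 via (D,hash)

cost=5990; order=A,B,C,D; methods=hash,hash,hash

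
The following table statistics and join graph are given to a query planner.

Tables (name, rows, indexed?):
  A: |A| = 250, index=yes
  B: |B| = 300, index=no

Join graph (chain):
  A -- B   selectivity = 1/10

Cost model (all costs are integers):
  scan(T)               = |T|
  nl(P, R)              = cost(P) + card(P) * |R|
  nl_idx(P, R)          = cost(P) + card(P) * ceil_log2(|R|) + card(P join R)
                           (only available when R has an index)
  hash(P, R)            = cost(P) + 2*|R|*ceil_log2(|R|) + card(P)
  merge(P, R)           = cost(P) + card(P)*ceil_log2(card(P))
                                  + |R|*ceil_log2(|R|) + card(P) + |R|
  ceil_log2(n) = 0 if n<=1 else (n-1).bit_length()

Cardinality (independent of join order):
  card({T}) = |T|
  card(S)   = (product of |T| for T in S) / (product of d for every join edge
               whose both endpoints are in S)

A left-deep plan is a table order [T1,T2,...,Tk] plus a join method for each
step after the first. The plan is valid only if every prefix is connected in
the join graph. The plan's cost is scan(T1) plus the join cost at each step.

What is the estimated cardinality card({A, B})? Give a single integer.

Tables in S: A(250), B(300)
Edges inside S: A-B(d=10)
numerator = 250 * 300 = 75000
denominator = 10 = 10
card(S) = 75000 / 10 = 7500

7500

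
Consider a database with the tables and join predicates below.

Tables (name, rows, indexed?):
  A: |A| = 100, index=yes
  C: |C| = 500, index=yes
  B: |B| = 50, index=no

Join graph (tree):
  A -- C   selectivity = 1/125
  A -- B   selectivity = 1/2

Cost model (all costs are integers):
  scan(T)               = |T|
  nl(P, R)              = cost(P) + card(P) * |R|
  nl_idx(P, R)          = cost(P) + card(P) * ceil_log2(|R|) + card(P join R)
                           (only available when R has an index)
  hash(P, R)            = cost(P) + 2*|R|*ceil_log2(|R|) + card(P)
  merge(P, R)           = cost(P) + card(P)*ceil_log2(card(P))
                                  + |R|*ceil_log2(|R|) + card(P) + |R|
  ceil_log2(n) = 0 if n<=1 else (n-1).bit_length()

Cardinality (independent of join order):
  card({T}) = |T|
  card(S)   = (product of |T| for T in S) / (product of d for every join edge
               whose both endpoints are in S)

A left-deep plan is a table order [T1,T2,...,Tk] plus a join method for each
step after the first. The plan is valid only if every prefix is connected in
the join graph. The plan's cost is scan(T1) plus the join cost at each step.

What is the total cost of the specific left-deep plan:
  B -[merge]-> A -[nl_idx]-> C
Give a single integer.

step 1: scan B: cost=50, card=50
step 2: join A via merge
    card(P join A) = 50*100/(2) = 2500
    cost = 50 + 50*6 + 100*7 + 50 + 100 = 1200
step 3: join C via nl_idx
    card(P join C) = 2500*500/(125) = 10000
    cost = 1200 + 2500*9 + 10000 = 33700

33700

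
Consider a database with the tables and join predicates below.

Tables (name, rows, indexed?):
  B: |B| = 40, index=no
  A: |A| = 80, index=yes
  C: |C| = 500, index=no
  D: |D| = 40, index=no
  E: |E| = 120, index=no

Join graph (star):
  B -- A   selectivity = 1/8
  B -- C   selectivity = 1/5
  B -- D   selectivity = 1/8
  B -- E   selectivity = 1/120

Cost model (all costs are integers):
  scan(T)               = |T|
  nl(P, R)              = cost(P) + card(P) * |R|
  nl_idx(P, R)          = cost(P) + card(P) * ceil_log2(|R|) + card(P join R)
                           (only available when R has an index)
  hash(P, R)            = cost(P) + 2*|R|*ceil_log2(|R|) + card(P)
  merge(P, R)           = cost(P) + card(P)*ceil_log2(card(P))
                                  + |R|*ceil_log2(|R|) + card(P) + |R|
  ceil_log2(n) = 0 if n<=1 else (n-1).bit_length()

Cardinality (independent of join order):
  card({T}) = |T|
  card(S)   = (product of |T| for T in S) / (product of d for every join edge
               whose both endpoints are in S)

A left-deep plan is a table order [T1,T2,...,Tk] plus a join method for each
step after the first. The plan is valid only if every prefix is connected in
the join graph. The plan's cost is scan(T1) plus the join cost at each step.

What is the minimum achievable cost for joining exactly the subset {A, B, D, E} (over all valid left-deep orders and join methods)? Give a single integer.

Selinger DP over subsets of {A,B,D,E}:
  {B}: scan cost=40, card=40
  {A}: scan cost=80, card=80
  {D}: scan cost=40, card=40
  {E}: scan cost=120, card=120
  {AB}: card=400; try (B,hash)→640, (A,nl_idx)→720, (A,merge)→960, (B,merge)→1000, (A,hash)→1200, (A,nl)→3240 …(+1); best=640 via (B,hash)
  {BD}: card=200; try (D,hash)→560, (B,hash)→560, (D,merge)→600, (B,merge)→600, (D,nl)→1640, (B,nl)→1640; best=560 via (D,hash)
  {BE}: card=40; try (B,hash)→720, (E,merge)→1280, (B,merge)→1360, (E,hash)→1760, (E,nl)→4840, (B,nl)→4920; best=720 via (B,hash)
  {ABD}: card=2000; try (D,hash)→1520, (A,hash)→1880, (A,merge)→3000, (A,nl_idx)→3960, (D,merge)→4920, (A,nl)→16560 …(+1); best=1520 via (D,hash)
  {ABE}: card=400; try (A,nl_idx)→1400, (A,merge)→1640, (A,hash)→1880, (E,hash)→2720, (A,nl)→3920, (E,merge)→5600 …(+1); best=1400 via (A,nl_idx)
  {BDE}: card=200; try (D,hash)→1240, (D,merge)→1280, (D,nl)→2320, (E,hash)→2440, (E,merge)→3320, (E,nl)→24560; best=1240 via (D,hash)
  {ABDE}: card=2000; try (D,hash)→2280, (A,hash)→2560, (A,merge)→3680, (A,nl_idx)→4640, (E,hash)→5200, (D,merge)→5680 …(+4); best=2280 via (D,hash)

2280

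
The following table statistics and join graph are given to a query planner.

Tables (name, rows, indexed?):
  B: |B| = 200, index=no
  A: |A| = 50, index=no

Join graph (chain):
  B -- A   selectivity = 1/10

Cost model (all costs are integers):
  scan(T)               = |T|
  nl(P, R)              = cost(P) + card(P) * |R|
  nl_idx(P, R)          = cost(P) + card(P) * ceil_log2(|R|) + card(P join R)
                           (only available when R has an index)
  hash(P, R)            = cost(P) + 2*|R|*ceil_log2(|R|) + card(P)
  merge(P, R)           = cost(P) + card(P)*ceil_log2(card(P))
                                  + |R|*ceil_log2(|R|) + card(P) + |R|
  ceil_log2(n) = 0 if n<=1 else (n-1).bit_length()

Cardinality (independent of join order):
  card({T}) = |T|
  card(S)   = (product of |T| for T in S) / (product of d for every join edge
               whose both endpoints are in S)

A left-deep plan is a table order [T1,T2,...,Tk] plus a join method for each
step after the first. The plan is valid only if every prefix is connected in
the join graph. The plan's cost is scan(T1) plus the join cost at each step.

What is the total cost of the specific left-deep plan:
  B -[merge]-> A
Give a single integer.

2350

step 1: scan B: cost=200, card=200
step 2: join A via merge
    card(P join A) = 200*50/(10) = 1000
    cost = 200 + 200*8 + 50*6 + 200 + 50 = 2350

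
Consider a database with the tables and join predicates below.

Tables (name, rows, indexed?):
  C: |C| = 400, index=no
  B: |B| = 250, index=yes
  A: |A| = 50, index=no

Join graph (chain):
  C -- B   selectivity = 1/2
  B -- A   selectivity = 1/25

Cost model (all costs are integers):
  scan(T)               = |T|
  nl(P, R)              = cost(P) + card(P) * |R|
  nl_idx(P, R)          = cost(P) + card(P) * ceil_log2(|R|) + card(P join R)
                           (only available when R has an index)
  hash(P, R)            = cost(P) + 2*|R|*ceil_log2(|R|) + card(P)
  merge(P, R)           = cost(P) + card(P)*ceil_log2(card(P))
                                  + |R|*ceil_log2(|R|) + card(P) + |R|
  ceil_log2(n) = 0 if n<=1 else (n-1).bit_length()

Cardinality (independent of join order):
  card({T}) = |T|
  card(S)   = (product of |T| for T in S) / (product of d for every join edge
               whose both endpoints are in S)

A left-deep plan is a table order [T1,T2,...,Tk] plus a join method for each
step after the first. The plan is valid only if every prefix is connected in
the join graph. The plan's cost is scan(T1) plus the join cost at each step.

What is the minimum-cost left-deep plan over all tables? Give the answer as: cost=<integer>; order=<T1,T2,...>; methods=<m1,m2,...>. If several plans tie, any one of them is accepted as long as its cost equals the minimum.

Selinger DP (subsets sized 1..n):
  {C}: scan cost=400, card=400
  {B}: scan cost=250, card=250
  {A}: scan cost=50, card=50
  {BC}: card=50000; try (B,hash)→4800, (C,merge)→6500, (B,merge)→6650, (C,hash)→7700, (B,nl_idx)→53600, (C,nl)→100250 …(+1); best=4800 via (B,hash)
  {AB}: card=500; try (B,nl_idx)→950, (A,hash)→1100, (B,merge)→2650, (A,merge)→2850, (B,hash)→4100, (B,nl)→12550 …(+1); best=950 via (B,nl_idx)
  {ABC}: card=100000; try (C,hash)→8650, (C,merge)→9950, (A,hash)→55400, (C,nl)→200950, (A,merge)→855150, (A,nl)→2504800; best=8650 via (C,hash)

cost=8650; order=A,B,C; methods=nl_idx,hash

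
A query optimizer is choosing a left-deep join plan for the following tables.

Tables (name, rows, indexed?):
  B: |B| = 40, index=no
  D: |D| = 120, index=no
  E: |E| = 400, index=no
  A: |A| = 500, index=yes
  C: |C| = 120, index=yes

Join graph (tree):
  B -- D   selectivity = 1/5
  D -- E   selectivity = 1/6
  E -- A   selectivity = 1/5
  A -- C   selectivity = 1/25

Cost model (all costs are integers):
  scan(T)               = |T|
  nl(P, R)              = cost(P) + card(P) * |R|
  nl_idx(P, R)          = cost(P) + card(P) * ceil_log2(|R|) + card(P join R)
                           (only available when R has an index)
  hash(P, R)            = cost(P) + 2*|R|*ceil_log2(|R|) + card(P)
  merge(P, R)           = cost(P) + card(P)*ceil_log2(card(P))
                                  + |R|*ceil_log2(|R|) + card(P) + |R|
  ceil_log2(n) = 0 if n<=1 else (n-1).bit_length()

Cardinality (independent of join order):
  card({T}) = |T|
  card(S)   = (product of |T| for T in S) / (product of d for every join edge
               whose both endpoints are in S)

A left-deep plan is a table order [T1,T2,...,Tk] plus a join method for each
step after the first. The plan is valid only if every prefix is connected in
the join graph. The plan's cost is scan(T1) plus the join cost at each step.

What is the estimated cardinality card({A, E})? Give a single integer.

40000

Tables in S: A(500), E(400)
Edges inside S: E-A(d=5)
numerator = 500 * 400 = 200000
denominator = 5 = 5
card(S) = 200000 / 5 = 40000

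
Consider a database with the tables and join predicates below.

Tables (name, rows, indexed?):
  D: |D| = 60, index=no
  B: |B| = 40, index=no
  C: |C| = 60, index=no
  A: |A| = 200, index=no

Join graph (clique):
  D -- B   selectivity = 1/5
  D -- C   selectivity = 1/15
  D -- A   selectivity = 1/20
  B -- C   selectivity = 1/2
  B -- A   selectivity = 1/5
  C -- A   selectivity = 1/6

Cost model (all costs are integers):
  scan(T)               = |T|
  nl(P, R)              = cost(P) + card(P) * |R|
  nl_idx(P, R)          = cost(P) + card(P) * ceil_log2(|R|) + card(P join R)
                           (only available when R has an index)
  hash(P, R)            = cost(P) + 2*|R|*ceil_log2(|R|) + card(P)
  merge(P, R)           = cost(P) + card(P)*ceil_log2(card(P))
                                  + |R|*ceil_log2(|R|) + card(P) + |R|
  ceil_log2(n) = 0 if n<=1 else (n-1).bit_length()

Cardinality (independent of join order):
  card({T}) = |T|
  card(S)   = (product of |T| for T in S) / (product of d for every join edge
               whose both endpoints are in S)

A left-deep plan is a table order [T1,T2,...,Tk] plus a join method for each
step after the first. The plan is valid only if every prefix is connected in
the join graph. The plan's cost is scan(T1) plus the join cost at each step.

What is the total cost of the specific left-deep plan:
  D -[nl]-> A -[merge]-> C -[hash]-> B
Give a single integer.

step 1: scan D: cost=60, card=60
step 2: join A via nl
    card(P join A) = 60*200/(20) = 600
    cost = 60 + 60*200 = 12060
step 3: join C via merge
    card(P join C) = 600*60/(15*6) = 400
    cost = 12060 + 600*10 + 60*6 + 600 + 60 = 19080
step 4: join B via hash
    card(P join B) = 400*40/(5*2*5) = 320
    cost = 19080 + 2*40*6 + 400 = 19960

19960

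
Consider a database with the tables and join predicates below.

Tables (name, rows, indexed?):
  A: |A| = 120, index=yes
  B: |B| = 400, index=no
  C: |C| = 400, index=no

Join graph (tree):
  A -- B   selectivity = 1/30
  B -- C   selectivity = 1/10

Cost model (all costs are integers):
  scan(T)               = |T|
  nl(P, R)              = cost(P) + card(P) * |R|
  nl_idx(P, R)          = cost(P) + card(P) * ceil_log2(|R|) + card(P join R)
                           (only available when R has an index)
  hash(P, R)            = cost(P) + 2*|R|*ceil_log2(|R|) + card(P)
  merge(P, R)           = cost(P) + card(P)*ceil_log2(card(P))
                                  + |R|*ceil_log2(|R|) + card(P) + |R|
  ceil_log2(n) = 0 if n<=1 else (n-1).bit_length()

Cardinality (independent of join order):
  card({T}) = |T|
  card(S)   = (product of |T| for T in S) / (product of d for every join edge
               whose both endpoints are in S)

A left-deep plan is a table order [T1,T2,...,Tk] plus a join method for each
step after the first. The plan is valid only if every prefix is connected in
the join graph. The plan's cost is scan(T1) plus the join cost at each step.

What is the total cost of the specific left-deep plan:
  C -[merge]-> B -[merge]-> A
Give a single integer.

step 1: scan C: cost=400, card=400
step 2: join B via merge
    card(P join B) = 400*400/(10) = 16000
    cost = 400 + 400*9 + 400*9 + 400 + 400 = 8400
step 3: join A via merge
    card(P join A) = 16000*120/(30) = 64000
    cost = 8400 + 16000*14 + 120*7 + 16000 + 120 = 249360

249360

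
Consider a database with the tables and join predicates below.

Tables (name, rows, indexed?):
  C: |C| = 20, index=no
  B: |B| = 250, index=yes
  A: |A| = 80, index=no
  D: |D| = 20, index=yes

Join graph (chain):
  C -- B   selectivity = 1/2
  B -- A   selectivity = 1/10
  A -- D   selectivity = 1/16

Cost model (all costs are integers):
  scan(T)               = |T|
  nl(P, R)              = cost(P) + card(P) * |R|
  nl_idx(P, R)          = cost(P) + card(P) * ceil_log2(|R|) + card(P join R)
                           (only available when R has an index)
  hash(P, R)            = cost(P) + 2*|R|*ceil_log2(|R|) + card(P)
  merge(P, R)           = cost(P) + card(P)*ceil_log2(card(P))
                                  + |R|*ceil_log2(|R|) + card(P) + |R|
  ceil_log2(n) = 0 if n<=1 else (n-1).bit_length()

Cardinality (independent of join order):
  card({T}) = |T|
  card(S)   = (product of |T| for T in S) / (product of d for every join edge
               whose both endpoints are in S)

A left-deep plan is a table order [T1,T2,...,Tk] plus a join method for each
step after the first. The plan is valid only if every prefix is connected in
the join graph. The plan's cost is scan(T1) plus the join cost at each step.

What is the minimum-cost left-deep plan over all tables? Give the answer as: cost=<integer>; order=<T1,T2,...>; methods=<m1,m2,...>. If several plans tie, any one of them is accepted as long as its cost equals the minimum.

Selinger DP (subsets sized 1..n):
  {C}: scan cost=20, card=20
  {B}: scan cost=250, card=250
  {A}: scan cost=80, card=80
  {D}: scan cost=20, card=20
  {BC}: card=2500; try (C,hash)→700, (B,merge)→2390, (C,merge)→2620, (B,nl_idx)→2680, (B,hash)→4040, (B,nl)→5020 …(+1); best=700 via (C,hash)
  {AB}: card=2000; try (A,hash)→1620, (B,nl_idx)→2720, (B,merge)→2970, (A,merge)→3140, (B,hash)→4160, (B,nl)→20080 …(+1); best=1620 via (A,hash)
  {AD}: card=100; try (D,hash)→360, (D,nl_idx)→580, (A,merge)→780, (D,merge)→840, (A,hash)→1160, (A,nl)→1620 …(+1); best=360 via (D,hash)
  {ABC}: card=20000; try (C,hash)→3820, (A,hash)→4320, (C,merge)→25740, (A,merge)→33840, (C,nl)→41620, (A,nl)→200700; best=3820 via (C,hash)
  {ABD}: card=2500; try (B,merge)→3410, (B,nl_idx)→3660, (D,hash)→3820, (B,hash)→4460, (D,nl_idx)→14120, (B,nl)→25360 …(+2); best=3410 via (B,merge)
  {ABCD}: card=25000; try (C,hash)→6110, (D,hash)→24020, (C,merge)→36030, (C,nl)→53410, (D,nl_idx)→128820, (D,merge)→323940 …(+1); best=6110 via (C,hash)

cost=6110; order=A,D,B,C; methods=hash,merge,hash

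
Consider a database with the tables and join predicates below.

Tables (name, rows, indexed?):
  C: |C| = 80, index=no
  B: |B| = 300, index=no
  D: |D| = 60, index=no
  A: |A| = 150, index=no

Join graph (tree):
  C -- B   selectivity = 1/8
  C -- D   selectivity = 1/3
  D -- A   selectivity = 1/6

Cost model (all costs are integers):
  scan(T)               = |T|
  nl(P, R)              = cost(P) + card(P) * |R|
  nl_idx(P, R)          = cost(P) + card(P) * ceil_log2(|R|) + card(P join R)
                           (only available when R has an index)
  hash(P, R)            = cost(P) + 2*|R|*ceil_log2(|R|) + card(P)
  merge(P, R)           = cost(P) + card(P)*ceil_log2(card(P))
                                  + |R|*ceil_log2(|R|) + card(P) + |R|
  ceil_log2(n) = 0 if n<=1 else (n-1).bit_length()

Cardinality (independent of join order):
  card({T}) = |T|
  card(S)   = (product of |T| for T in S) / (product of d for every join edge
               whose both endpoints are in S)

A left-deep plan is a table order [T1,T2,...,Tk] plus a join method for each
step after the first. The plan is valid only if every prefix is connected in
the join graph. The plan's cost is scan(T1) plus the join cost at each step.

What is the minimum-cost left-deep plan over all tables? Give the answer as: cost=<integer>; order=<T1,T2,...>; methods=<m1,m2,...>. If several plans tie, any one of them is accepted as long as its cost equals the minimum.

cost=49040; order=A,D,C,B; methods=hash,hash,hash

Selinger DP (subsets sized 1..n):
  {C}: scan cost=80, card=80
  {B}: scan cost=300, card=300
  {D}: scan cost=60, card=60
  {A}: scan cost=150, card=150
  {BC}: card=3000; try (C,hash)→1720, (B,merge)→3720, (C,merge)→3940, (B,hash)→5560, (B,nl)→24080, (C,nl)→24300; best=1720 via (C,hash)
  {CD}: card=1600; try (D,hash)→880, (C,merge)→1120, (D,merge)→1140, (C,hash)→1240, (C,nl)→4860, (D,nl)→4880; best=880 via (D,hash)
  {AD}: card=1500; try (D,hash)→1020, (A,merge)→1830, (D,merge)→1920, (A,hash)→2520, (A,nl)→9060, (D,nl)→9150; best=1020 via (D,hash)
  {BCD}: card=60000; try (D,hash)→5440, (B,hash)→7880, (B,merge)→23080, (D,merge)→41140, (D,nl)→181720, (B,nl)→480880; best=5440 via (D,hash)
  {ACD}: card=40000; try (C,hash)→3640, (A,hash)→4880, (C,merge)→19660, (A,merge)→21430, (C,nl)→121020, (A,nl)→240880; best=3640 via (C,hash)
  {ABCD}: card=1500000; try (B,hash)→49040, (A,hash)→67840, (B,merge)→686640, (A,merge)→1026790, (A,nl)→9005440, (B,nl)→12003640; best=49040 via (B,hash)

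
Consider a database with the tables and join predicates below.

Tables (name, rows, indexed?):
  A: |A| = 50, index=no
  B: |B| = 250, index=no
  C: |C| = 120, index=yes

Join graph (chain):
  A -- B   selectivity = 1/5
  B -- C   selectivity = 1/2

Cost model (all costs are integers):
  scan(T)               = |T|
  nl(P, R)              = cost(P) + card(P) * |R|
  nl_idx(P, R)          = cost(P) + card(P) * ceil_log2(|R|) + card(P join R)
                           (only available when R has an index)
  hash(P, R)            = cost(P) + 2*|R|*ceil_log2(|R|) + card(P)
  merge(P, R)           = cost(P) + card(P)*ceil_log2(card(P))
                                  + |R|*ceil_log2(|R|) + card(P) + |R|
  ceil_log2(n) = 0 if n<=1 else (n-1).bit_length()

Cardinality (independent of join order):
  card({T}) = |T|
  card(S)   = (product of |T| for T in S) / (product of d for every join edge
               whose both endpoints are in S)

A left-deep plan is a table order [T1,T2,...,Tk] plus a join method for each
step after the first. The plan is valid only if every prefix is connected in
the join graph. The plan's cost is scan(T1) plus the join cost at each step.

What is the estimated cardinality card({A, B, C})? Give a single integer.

150000

Tables in S: A(50), B(250), C(120)
Edges inside S: A-B(d=5), B-C(d=2)
numerator = 50 * 250 * 120 = 1500000
denominator = 5 * 2 = 10
card(S) = 1500000 / 10 = 150000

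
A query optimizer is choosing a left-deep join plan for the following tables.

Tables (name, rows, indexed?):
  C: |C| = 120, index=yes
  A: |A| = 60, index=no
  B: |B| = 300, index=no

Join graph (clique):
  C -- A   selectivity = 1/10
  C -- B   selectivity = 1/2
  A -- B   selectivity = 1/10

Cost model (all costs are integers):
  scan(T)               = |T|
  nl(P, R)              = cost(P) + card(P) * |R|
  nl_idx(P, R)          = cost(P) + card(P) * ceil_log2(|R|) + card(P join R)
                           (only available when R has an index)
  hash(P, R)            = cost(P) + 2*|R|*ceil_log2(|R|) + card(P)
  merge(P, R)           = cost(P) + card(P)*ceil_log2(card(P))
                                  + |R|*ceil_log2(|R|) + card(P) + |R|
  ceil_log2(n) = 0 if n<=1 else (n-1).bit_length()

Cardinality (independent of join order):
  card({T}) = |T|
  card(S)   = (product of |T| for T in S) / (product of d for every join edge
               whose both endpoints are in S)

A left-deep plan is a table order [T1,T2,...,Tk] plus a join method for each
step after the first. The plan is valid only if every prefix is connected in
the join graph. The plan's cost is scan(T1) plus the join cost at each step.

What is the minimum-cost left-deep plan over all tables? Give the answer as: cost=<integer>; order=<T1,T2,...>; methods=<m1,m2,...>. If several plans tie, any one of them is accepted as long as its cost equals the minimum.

cost=4800; order=B,A,C; methods=hash,hash

Selinger DP (subsets sized 1..n):
  {C}: scan cost=120, card=120
  {A}: scan cost=60, card=60
  {B}: scan cost=300, card=300
  {AC}: card=720; try (A,hash)→960, (C,nl_idx)→1200, (C,merge)→1440, (A,merge)→1500, (C,hash)→1800, (C,nl)→7260 …(+1); best=960 via (A,hash)
  {BC}: card=18000; try (C,hash)→2280, (B,merge)→4080, (C,merge)→4260, (B,hash)→5640, (C,nl_idx)→20400, (B,nl)→36120 …(+1); best=2280 via (C,hash)
  {AB}: card=1800; try (A,hash)→1320, (B,merge)→3480, (A,merge)→3720, (B,hash)→5520, (B,nl)→18060, (A,nl)→18300; best=1320 via (A,hash)
  {ABC}: card=10800; try (C,hash)→4800, (B,hash)→7080, (B,merge)→11880, (A,hash)→21000, (C,merge)→23880, (C,nl_idx)→24720 …(+4); best=4800 via (C,hash)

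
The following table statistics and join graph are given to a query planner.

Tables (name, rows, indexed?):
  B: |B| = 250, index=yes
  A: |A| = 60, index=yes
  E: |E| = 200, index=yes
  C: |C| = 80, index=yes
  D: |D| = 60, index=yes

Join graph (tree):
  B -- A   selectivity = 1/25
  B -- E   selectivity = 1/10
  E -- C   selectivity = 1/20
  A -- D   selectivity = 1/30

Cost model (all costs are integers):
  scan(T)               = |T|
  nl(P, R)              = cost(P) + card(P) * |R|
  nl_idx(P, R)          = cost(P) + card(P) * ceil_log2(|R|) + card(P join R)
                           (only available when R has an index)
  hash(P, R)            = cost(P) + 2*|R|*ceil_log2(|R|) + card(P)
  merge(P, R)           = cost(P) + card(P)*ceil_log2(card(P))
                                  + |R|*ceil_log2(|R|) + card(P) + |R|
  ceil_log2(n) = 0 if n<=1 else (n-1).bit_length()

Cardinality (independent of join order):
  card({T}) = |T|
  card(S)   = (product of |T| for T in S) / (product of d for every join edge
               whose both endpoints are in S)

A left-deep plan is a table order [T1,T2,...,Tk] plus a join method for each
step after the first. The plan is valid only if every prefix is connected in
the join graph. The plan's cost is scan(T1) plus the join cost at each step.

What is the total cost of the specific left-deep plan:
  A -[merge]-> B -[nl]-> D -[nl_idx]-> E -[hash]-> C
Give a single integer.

97450

step 1: scan A: cost=60, card=60
step 2: join B via merge
    card(P join B) = 60*250/(25) = 600
    cost = 60 + 60*6 + 250*8 + 60 + 250 = 2730
step 3: join D via nl
    card(P join D) = 600*60/(30) = 1200
    cost = 2730 + 600*60 = 38730
step 4: join E via nl_idx
    card(P join E) = 1200*200/(10) = 24000
    cost = 38730 + 1200*8 + 24000 = 72330
step 5: join C via hash
    card(P join C) = 24000*80/(20) = 96000
    cost = 72330 + 2*80*7 + 24000 = 97450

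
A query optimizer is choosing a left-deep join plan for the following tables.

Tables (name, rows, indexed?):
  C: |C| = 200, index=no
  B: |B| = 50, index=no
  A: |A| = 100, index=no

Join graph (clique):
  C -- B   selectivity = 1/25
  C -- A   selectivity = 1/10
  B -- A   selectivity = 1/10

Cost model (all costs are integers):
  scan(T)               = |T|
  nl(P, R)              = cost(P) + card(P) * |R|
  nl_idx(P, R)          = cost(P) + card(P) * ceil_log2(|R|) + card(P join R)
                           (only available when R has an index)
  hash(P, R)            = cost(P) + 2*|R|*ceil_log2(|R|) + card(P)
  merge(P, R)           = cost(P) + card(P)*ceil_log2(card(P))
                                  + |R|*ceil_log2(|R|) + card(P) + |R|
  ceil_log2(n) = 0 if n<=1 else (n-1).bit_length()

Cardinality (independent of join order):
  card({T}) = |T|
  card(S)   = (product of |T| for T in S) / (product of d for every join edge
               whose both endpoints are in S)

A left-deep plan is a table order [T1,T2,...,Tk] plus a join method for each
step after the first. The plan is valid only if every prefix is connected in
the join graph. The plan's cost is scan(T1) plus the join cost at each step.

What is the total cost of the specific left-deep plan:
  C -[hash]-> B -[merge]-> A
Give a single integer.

5800

step 1: scan C: cost=200, card=200
step 2: join B via hash
    card(P join B) = 200*50/(25) = 400
    cost = 200 + 2*50*6 + 200 = 1000
step 3: join A via merge
    card(P join A) = 400*100/(10*10) = 400
    cost = 1000 + 400*9 + 100*7 + 400 + 100 = 5800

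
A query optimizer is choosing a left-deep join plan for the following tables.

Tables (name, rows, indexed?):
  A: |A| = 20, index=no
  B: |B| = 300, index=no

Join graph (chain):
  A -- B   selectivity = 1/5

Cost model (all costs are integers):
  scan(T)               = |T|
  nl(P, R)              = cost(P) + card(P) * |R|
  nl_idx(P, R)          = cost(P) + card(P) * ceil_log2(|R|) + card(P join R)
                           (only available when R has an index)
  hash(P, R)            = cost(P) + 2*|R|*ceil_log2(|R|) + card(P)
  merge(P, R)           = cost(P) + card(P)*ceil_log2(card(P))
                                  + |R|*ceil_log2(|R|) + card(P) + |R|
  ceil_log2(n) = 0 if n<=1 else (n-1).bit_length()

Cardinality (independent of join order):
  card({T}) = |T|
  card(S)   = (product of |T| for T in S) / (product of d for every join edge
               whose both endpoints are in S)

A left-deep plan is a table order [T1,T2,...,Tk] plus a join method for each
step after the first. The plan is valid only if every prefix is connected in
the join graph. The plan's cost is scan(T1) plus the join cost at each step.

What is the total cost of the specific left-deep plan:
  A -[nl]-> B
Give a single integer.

6020

step 1: scan A: cost=20, card=20
step 2: join B via nl
    card(P join B) = 20*300/(5) = 1200
    cost = 20 + 20*300 = 6020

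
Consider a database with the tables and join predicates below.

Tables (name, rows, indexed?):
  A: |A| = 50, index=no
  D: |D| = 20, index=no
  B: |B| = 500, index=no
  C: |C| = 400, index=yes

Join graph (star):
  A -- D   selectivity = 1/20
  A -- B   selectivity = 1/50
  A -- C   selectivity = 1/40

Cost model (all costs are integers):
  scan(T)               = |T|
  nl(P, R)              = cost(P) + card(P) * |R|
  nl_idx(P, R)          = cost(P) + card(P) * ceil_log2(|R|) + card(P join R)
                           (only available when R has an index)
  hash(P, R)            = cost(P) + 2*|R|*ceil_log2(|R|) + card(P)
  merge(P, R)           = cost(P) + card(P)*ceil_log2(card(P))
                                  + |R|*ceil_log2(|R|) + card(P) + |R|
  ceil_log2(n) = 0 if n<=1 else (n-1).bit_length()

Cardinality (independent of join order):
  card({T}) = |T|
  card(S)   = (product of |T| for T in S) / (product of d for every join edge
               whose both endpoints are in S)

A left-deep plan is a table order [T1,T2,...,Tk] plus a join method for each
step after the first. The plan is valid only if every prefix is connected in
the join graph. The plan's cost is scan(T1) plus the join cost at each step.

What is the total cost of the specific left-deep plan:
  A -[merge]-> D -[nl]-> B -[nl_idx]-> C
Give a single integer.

35020

step 1: scan A: cost=50, card=50
step 2: join D via merge
    card(P join D) = 50*20/(20) = 50
    cost = 50 + 50*6 + 20*5 + 50 + 20 = 520
step 3: join B via nl
    card(P join B) = 50*500/(50) = 500
    cost = 520 + 50*500 = 25520
step 4: join C via nl_idx
    card(P join C) = 500*400/(40) = 5000
    cost = 25520 + 500*9 + 5000 = 35020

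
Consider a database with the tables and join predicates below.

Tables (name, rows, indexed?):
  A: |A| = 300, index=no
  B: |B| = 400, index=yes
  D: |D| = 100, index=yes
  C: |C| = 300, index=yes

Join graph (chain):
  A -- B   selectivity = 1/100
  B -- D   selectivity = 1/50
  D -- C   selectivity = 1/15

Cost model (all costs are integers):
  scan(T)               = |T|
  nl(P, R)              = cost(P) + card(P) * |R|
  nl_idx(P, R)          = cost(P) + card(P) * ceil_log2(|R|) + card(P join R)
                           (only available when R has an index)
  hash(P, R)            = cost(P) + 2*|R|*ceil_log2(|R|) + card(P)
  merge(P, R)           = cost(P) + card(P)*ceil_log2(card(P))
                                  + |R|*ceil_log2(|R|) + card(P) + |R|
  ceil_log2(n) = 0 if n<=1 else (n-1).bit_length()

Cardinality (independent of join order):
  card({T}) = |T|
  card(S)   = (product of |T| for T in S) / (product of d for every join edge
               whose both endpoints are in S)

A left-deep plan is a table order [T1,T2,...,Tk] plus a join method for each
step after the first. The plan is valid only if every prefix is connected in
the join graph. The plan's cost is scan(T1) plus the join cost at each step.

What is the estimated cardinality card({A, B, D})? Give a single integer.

Tables in S: A(300), B(400), D(100)
Edges inside S: A-B(d=100), B-D(d=50)
numerator = 300 * 400 * 100 = 12000000
denominator = 100 * 50 = 5000
card(S) = 12000000 / 5000 = 2400

2400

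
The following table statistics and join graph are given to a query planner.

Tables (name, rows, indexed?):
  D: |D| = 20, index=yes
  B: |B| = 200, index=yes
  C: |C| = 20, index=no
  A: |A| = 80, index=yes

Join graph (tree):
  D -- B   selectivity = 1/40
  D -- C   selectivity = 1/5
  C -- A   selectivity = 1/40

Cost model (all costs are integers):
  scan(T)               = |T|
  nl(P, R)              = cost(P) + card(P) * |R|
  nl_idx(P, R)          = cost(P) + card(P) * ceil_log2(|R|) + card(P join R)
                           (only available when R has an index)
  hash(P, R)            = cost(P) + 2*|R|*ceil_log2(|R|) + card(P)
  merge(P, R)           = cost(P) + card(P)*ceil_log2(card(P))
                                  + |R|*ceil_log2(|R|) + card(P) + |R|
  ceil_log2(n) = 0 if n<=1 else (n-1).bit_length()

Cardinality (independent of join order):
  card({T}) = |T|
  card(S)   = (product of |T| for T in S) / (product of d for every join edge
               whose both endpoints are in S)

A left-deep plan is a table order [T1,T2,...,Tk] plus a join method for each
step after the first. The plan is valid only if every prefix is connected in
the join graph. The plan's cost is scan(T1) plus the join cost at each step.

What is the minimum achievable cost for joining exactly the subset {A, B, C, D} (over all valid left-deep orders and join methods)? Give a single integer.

2100

Selinger DP over subsets of {A,B,C,D}:
  {D}: scan cost=20, card=20
  {B}: scan cost=200, card=200
  {C}: scan cost=20, card=20
  {A}: scan cost=80, card=80
  {BD}: card=100; try (B,nl_idx)→280, (D,hash)→600, (D,nl_idx)→1300, (B,merge)→1940, (D,merge)→2120, (B,hash)→3240 …(+2); best=280 via (B,nl_idx)
  {CD}: card=80; try (D,nl_idx)→200, (D,hash)→240, (C,hash)→240, (D,merge)→260, (C,merge)→260, (D,nl)→420 …(+1); best=200 via (D,nl_idx)
  {AC}: card=40; try (A,nl_idx)→200, (C,hash)→360, (A,merge)→780, (C,merge)→840, (A,hash)→1160, (A,nl)→1620 …(+1); best=200 via (A,nl_idx)
  {BCD}: card=400; try (C,hash)→580, (C,merge)→1200, (B,nl_idx)→1240, (C,nl)→2280, (B,merge)→2640, (B,hash)→3480 …(+1); best=580 via (C,hash)
  {ACD}: card=160; try (D,hash)→440, (D,nl_idx)→560, (D,merge)→600, (A,nl_idx)→920, (D,nl)→1000, (A,hash)→1400 …(+2); best=440 via (D,hash)
  {ABCD}: card=800; try (A,hash)→2100, (B,nl_idx)→2520, (B,merge)→3680, (B,hash)→3800, (A,nl_idx)→4180, (A,merge)→5220 …(+2); best=2100 via (A,hash)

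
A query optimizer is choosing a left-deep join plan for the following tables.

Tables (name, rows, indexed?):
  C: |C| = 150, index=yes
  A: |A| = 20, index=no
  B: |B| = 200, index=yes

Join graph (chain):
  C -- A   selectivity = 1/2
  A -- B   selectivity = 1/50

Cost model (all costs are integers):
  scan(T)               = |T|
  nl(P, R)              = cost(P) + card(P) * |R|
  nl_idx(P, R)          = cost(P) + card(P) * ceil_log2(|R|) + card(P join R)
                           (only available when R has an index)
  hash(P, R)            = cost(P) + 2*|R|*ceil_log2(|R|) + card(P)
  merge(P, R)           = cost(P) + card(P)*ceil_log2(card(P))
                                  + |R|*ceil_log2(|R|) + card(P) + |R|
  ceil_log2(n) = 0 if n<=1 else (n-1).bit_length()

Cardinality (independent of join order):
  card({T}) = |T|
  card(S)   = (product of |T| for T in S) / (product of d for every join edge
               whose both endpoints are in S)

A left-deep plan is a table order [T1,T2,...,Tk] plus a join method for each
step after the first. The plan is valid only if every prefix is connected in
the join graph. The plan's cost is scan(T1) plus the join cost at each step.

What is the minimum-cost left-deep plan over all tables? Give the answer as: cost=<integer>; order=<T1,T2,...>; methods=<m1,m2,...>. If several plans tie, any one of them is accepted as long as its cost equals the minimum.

Selinger DP (subsets sized 1..n):
  {C}: scan cost=150, card=150
  {A}: scan cost=20, card=20
  {B}: scan cost=200, card=200
  {AC}: card=1500; try (A,hash)→500, (C,merge)→1490, (A,merge)→1620, (C,nl_idx)→1680, (C,hash)→2440, (C,nl)→3020 …(+1); best=500 via (A,hash)
  {AB}: card=80; try (B,nl_idx)→260, (A,hash)→600, (B,merge)→1940, (A,merge)→2120, (B,hash)→3240, (B,nl)→4020 …(+1); best=260 via (B,nl_idx)
  {ABC}: card=6000; try (C,merge)→2250, (C,hash)→2740, (B,hash)→5200, (C,nl_idx)→6900, (C,nl)→12260, (B,nl_idx)→18500 …(+2); best=2250 via (C,merge)

cost=2250; order=A,B,C; methods=nl_idx,merge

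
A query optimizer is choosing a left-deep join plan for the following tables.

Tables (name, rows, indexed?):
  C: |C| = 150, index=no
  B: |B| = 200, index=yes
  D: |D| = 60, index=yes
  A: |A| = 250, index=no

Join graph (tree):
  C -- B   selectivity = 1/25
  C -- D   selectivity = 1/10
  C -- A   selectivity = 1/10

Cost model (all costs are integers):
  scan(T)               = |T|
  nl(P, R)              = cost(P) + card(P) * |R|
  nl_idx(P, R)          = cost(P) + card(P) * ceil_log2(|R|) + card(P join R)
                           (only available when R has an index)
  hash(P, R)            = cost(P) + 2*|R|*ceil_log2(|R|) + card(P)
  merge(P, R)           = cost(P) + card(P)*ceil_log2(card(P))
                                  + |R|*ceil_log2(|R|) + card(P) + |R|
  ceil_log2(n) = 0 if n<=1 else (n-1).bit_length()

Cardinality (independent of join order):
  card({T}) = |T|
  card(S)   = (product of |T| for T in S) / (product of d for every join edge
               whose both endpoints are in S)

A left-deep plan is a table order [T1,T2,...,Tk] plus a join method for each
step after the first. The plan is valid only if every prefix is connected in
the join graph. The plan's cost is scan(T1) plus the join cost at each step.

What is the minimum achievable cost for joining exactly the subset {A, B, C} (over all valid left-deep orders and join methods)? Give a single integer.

Selinger DP over subsets of {A,B,C}:
  {C}: scan cost=150, card=150
  {B}: scan cost=200, card=200
  {A}: scan cost=250, card=250
  {BC}: card=1200; try (B,nl_idx)→2550, (C,hash)→2800, (B,merge)→3300, (C,merge)→3350, (B,hash)→3500, (B,nl)→30150 …(+1); best=2550 via (B,nl_idx)
  {AC}: card=3750; try (C,hash)→2900, (A,merge)→3750, (C,merge)→3850, (A,hash)→4300, (A,nl)→37650, (C,nl)→37750; best=2900 via (C,hash)
  {ABC}: card=30000; try (A,hash)→7750, (B,hash)→9850, (A,merge)→19200, (B,merge)→53450, (B,nl_idx)→62900, (A,nl)→302550 …(+1); best=7750 via (A,hash)

7750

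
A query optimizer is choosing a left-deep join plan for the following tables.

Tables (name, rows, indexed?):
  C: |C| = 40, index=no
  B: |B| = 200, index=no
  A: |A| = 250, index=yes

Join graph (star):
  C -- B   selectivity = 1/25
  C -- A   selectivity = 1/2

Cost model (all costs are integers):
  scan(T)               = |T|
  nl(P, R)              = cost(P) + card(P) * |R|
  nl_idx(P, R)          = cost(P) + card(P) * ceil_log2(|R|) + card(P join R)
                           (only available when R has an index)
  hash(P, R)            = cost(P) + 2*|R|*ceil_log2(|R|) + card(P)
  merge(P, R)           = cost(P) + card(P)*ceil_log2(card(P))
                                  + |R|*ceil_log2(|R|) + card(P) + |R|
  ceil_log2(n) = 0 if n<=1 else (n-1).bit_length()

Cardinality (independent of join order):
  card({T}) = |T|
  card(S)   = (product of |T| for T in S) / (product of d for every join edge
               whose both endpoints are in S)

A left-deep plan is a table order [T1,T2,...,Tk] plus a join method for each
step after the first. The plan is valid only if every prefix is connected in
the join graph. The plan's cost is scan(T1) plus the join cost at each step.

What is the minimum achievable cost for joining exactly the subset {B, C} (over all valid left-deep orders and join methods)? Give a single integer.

Selinger DP over subsets of {B,C}:
  {C}: scan cost=40, card=40
  {B}: scan cost=200, card=200
  {BC}: card=320; try (C,hash)→880, (B,merge)→2120, (C,merge)→2280, (B,hash)→3280, (B,nl)→8040, (C,nl)→8200; best=880 via (C,hash)

880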